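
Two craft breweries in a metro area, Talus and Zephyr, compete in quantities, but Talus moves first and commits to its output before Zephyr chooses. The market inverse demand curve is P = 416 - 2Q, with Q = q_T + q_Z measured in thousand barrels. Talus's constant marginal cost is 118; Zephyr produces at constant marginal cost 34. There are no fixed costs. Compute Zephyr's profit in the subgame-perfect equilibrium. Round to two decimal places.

9453.13

Solve by backward induction. Given q_T, the follower Zephyr maximises π_Z = (416 - 2q_T - 2q_Z)q_Z - 34q_Z.
Setting the follower's marginal profit to zero, 382 - 2q_T - 4q_Z = 0, i.e. q_Z = (382 - 2q_T)/4.
The leader anticipates this reaction. Substituting into P = 416 - 2Q gives P = 225 - q_T, so π_T = (225 - q_T)q_T - 118q_T.
The leader's first-order condition 107 - 2q_T = 0 yields q_T = 107/2.
Then q_Z = (382 - 2·(107/2))/4 = 275/4.
Price P = 416 - 2·(489/4) = 343/2.
Zephyr's profit: (343/2 - 34)·(275/4) = 9453.1250.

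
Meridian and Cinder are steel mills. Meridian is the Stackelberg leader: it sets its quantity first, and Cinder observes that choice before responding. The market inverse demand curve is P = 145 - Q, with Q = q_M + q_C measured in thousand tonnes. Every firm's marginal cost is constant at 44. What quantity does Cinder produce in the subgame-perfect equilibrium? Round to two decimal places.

Solve by backward induction. Given q_M, the follower Cinder maximises π_C = (145 - q_M - q_C)q_C - 44q_C.
Setting the follower's marginal profit to zero, 101 - q_M - 2q_C = 0, i.e. q_C = (101 - q_M)/2.
The leader anticipates this reaction. Substituting into P = 145 - Q gives P = 189/2 - (1/2)q_M, so π_M = (189/2 - (1/2)q_M)q_M - 44q_M.
The leader's first-order condition 101/2 - q_M = 0 yields q_M = 101/2.
Then q_C = (101 - 101/2)/2 = 101/4.

25.25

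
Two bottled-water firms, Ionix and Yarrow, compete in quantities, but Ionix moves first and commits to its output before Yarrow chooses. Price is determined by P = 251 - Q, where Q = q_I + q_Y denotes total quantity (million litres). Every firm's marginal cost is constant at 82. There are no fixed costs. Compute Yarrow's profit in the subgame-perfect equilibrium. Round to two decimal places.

1785.06

Solve by backward induction. Given q_I, the follower Yarrow maximises π_Y = (251 - q_I - q_Y)q_Y - 82q_Y.
Follower FOC: 169 - q_I - 2q_Y = 0, so q_Y(q_I) = (169 - q_I)/2.
The leader anticipates this reaction. Substituting into P = 251 - Q gives P = 333/2 - (1/2)q_I, so π_I = (333/2 - (1/2)q_I)q_I - 82q_I.
Leader FOC: 169/2 - q_I = 0, so q_I = 169/2.
Then q_Y = (169 - 169/2)/2 = 169/4.
Price P = 251 - 507/4 = 497/4.
Yarrow's profit: (497/4 - 82)·(169/4) = 1785.0625.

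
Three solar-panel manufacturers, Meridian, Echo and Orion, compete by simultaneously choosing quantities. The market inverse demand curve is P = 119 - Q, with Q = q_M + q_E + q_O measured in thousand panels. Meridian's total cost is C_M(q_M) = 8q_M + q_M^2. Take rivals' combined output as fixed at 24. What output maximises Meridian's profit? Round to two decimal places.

21.75

With rivals' combined output fixed at 24, Meridian's profit is π_M = (119 - 24 - q_M)q_M - (8q_M + q_M²) = (95 - q_M)q_M - (8q_M + q_M²).
∂π_M/∂q_M = 87 - 4q_M = 0, so q_M = 87/4.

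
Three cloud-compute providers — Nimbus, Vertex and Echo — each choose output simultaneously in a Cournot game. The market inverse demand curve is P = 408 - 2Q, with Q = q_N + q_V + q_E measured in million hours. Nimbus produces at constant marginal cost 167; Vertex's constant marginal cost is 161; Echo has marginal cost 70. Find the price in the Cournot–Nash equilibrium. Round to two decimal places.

201.50

Nimbus's profit: π_N = (408 - 2Q)q_N - (167q_N). Setting ∂π_N/∂q_N = 0: 241 - 4q_N - 2(q_V + q_E) = 0.
Vertex's profit: π_V = (408 - 2Q)q_V - (161q_V). Setting ∂π_V/∂q_V = 0: 247 - 4q_V - 2(q_N + q_E) = 0.
Echo's first-order condition: 338 - 4q_E - 2(q_N + q_V) = 0.
Adding the 3 first-order conditions: 826 − 8Q = 0, so Q = 413/4.
Back-substituting: q_N = (241 − 413/2)/2 = 69/4, q_V = (247 − 413/2)/2 = 81/4, q_E = (338 − 413/2)/2 = 263/4.
Total output Q = 413/4, so price P = 408 - 2·(413/4) = 403/2.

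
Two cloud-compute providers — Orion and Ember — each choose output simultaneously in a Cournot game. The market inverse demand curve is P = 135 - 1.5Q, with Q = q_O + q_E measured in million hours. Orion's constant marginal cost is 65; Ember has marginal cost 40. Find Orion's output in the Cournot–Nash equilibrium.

Orion's profit: π_O = (135 - 1.5Q)q_O - (65q_O). Setting ∂π_O/∂q_O = 0: 70 - 3q_O - (3/2)(q_E) = 0.
Ember's profit: π_E = (135 - 1.5Q)q_E - (40q_E). Setting ∂π_E/∂q_E = 0: 95 - 3q_E - (3/2)(q_O) = 0.
Best responses: q_O = (70 - (3/2)q_E)/3, q_E = (95 - (3/2)q_O)/3.
Solving the pair: q_O = 10, q_E = 80/3.

10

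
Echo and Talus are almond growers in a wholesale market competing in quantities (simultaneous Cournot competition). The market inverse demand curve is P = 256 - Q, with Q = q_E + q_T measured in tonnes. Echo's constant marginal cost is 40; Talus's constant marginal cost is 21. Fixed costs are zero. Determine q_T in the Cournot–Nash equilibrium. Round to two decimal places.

Echo's profit: π_E = (256 - Q)q_E - (40q_E). Setting ∂π_E/∂q_E = 0: 216 - 2q_E - (q_T) = 0.
Talus's first-order condition: 235 - 2q_T - (q_E) = 0.
Rearranging gives the reaction functions q_E = (216 - q_T)/2 and q_T = (235 - q_E)/2.
Substituting one into the other gives q_E = 197/3 and q_T = 254/3.

84.67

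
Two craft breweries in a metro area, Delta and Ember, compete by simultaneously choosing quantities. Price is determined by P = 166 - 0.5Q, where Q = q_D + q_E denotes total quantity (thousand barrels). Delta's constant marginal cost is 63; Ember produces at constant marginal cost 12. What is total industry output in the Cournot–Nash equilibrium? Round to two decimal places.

171.33

Delta's profit: π_D = (166 - 0.5Q)q_D - (63q_D). Setting ∂π_D/∂q_D = 0: 103 - q_D - (1/2)(q_E) = 0.
Ember's profit: π_E = (166 - 0.5Q)q_E - (12q_E). Setting ∂π_E/∂q_E = 0: 154 - q_E - (1/2)(q_D) = 0.
So q_D = (103 - (1/2)q_E) and q_E = (154 - (1/2)q_D).
Substituting one into the other gives q_D = 104/3 and q_E = 410/3.
Total output Q = 104/3 + 410/3 = 514/3.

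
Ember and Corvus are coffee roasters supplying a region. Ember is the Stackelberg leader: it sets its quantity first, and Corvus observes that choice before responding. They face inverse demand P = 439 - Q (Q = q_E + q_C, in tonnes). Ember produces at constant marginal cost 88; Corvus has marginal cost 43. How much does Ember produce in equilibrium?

Solve by backward induction. Given q_E, the follower Corvus maximises π_C = (439 - q_E - q_C)q_C - 43q_C.
∂π_C/∂q_C = 396 - q_E - 2q_C = 0 gives the reaction function q_C = (396 - q_E)/2.
The leader anticipates this reaction. Substituting into P = 439 - Q gives P = 241 - (1/2)q_E, so π_E = (241 - (1/2)q_E)q_E - 88q_E.
The leader's first-order condition 153 - q_E = 0 yields q_E = 153.
Then q_C = (396 - 153)/2 = 243/2.

153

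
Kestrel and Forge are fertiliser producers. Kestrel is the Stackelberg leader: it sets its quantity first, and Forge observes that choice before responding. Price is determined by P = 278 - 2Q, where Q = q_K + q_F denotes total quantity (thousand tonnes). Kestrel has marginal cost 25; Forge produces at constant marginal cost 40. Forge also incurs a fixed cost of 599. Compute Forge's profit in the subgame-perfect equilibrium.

Solve by backward induction. Given q_K, the follower Forge maximises π_F = (278 - 2q_K - 2q_F)q_F - 40q_F.
Setting the follower's marginal profit to zero, 238 - 2q_K - 4q_F = 0, i.e. q_F = (238 - 2q_K)/4.
Kestrel substitutes q_F(q_K) into its own profit: π_K = q_K(278 - 2q_K - (238 - 2q_K)/2) - 25q_K = (159 - q_K)q_K - 25q_K.
The leader's first-order condition 134 - 2q_K = 0 yields q_K = 67.
Then q_F = (238 - 2·67)/4 = 26.
Price P = 278 - 2·93 = 92.
Forge's profit: (92 - 40)·26 - 599 = 753.

753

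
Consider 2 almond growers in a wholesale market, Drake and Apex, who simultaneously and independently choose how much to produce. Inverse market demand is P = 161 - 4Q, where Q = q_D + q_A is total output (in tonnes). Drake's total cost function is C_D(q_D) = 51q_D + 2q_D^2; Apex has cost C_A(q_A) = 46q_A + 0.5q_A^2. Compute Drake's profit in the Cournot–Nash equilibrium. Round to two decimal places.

199.13

Drake's profit: π_D = (161 - 4Q)q_D - (51q_D + 2q_D²). Setting ∂π_D/∂q_D = 0: 110 - 12q_D - 4(q_A) = 0.
Apex's profit: π_A = (161 - 4Q)q_A - (46q_A + (1/2)q_A²). Setting ∂π_A/∂q_A = 0: 115 - 9q_A - 4(q_D) = 0.
Best responses: q_D = (110 - 4q_A)/12, q_A = (115 - 4q_D)/9.
Substituting one into the other gives q_D = 265/46 and q_A = 235/23.
Price P = 161 - 4·(735/46) = 97.0870.
Drake's profit: 97.0870·(265/46) - 51·(265/46) - 2(265/46)² = 199.1257.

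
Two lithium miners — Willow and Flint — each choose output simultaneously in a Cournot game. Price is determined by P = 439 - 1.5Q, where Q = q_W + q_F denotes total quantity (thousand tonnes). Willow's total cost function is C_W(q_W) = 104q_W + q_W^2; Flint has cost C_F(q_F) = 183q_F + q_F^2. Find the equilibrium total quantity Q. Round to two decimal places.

Willow's profit: π_W = (439 - 1.5Q)q_W - (104q_W + q_W²). Setting ∂π_W/∂q_W = 0: 335 - 5q_W - (3/2)(q_F) = 0.
Flint's first-order condition: 256 - 5q_F - (3/2)(q_W) = 0.
So q_W = (335 - (3/2)q_F)/5 and q_F = (256 - (3/2)q_W)/5.
Solving the pair: q_W = 56.7473, q_F = 34.1758.
Total output Q = 56.7473 + 34.1758 = 1182/13.

90.92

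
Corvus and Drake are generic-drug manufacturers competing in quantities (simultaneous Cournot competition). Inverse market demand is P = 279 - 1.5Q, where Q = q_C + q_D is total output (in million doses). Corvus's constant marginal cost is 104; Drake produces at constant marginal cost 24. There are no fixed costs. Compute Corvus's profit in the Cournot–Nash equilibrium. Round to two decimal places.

Corvus's profit: π_C = (279 - 1.5Q)q_C - (104q_C). Setting ∂π_C/∂q_C = 0: 175 - 3q_C - (3/2)(q_D) = 0.
Drake's first-order condition: 255 - 3q_D - (3/2)(q_C) = 0.
So q_C = (175 - (3/2)q_D)/3 and q_D = (255 - (3/2)q_C)/3.
Substituting one into the other gives q_C = 190/9 and q_D = 670/9.
Price P = 279 - (3/2)·(860/9) = 407/3.
Corvus's profit: (407/3 - 104)·(190/9) = 668.5185.

668.52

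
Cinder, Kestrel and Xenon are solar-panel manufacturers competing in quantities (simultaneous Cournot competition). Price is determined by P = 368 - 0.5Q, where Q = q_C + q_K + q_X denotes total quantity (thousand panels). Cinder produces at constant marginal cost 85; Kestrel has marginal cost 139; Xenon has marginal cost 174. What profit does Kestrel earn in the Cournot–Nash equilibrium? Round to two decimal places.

Cinder's profit: π_C = (368 - 0.5Q)q_C - (85q_C). Setting ∂π_C/∂q_C = 0: 283 - q_C - (1/2)(q_K + q_X) = 0.
Kestrel's first-order condition: 229 - q_K - (1/2)(q_C + q_X) = 0.
Xenon's first-order condition: 194 - q_X - (1/2)(q_C + q_K) = 0.
Summing all 3 equations gives 706 − 2Q = 0, hence Q = 353.
Back-substituting: q_C = (283 − 353/2)/(1/2) = 213, q_K = (229 − 353/2)/(1/2) = 105, q_X = (194 − 353/2)/(1/2) = 35.
Price P = 368 - (1/2)·353 = 383/2.
Kestrel's profit: (383/2 - 139)·105 = 5512.5000.

5512.50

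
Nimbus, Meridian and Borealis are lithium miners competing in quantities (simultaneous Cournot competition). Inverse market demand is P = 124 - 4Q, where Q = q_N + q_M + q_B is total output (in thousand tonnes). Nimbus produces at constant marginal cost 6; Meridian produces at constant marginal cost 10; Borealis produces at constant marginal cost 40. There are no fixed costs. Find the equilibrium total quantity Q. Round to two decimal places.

Nimbus's profit: π_N = (124 - 4Q)q_N - (6q_N). Setting ∂π_N/∂q_N = 0: 118 - 8q_N - 4(q_M + q_B) = 0.
Meridian's first-order condition: 114 - 8q_M - 4(q_N + q_B) = 0.
Borealis's first-order condition: 84 - 8q_B - 4(q_N + q_M) = 0.
Adding the 3 conditions: 316 − 8Q − 8Q = 0, i.e. Q = 79/4.
Back-substituting: q_N = (118 − 79)/4 = 39/4, q_M = (114 − 79)/4 = 35/4, q_B = (84 − 79)/4 = 5/4.
Total output Q = 39/4 + 35/4 + 5/4 = 79/4.

19.75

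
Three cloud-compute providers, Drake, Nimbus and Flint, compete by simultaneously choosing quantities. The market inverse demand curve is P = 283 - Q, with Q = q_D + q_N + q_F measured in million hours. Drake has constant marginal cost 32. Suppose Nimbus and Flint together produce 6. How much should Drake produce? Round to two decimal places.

With rivals' combined output fixed at 6, Drake's profit is π_D = (283 - 6 - q_D)q_D - (32q_D) = (277 - q_D)q_D - (32q_D).
∂π_D/∂q_D = 245 - 2q_D = 0, so q_D = 245/2.

122.50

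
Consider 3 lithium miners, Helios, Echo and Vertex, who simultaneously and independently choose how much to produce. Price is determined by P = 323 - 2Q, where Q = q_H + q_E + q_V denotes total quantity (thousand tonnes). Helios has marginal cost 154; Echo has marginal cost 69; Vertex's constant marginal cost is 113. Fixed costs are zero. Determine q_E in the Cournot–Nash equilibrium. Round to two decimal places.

Helios's profit: π_H = (323 - 2Q)q_H - (154q_H). Setting ∂π_H/∂q_H = 0: 169 - 4q_H - 2(q_E + q_V) = 0.
Echo's first-order condition: 254 - 4q_E - 2(q_H + q_V) = 0.
Vertex's first-order condition: 210 - 4q_V - 2(q_H + q_E) = 0.
Summing all 3 equations gives 633 − 8Q = 0, hence Q = 633/8.
Back-substituting: q_H = (169 − 633/4)/2 = 43/8, q_E = (254 − 633/4)/2 = 383/8, q_V = (210 − 633/4)/2 = 207/8.

47.88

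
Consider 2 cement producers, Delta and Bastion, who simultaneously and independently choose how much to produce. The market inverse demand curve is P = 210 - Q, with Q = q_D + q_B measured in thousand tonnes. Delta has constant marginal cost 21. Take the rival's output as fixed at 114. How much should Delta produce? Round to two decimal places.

With the rival's output fixed at 114, Delta's profit is π_D = (210 - 114 - q_D)q_D - (21q_D) = (96 - q_D)q_D - (21q_D).
∂π_D/∂q_D = 75 - 2q_D = 0, so q_D = 75/2.

37.50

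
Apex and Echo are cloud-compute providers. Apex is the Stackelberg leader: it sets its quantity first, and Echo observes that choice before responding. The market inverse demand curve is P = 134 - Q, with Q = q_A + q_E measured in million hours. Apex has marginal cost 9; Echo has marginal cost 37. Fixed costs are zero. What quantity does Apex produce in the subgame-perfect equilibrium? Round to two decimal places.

The follower Echo best-responds to any q_A: π_E = (134 - Q)q_E - 37q_E.
∂π_E/∂q_E = 97 - q_A - 2q_E = 0 gives the reaction function q_E = (97 - q_A)/2.
Apex substitutes q_E(q_A) into its own profit: π_A = q_A(134 - q_A - (97 - q_A)/2) - 9q_A = (171/2 - (1/2)q_A)q_A - 9q_A.
The leader's first-order condition 153/2 - q_A = 0 yields q_A = 153/2.
Then q_E = (97 - 153/2)/2 = 41/4.

76.50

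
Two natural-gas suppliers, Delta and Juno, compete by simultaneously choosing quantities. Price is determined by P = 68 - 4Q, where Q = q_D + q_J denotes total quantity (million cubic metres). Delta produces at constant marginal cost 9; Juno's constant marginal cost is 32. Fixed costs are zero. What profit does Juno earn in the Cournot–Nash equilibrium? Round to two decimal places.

4.69

Delta's profit: π_D = (68 - 4Q)q_D - (9q_D). Setting ∂π_D/∂q_D = 0: 59 - 8q_D - 4(q_J) = 0.
Juno's first-order condition: 36 - 8q_J - 4(q_D) = 0.
Rearranging gives the reaction functions q_D = (59 - 4q_J)/8 and q_J = (36 - 4q_D)/8.
Solving the pair: q_D = 41/6, q_J = 13/12.
Price P = 68 - 4·(95/12) = 109/3.
Juno's profit: (109/3 - 32)·(13/12) = 169/36.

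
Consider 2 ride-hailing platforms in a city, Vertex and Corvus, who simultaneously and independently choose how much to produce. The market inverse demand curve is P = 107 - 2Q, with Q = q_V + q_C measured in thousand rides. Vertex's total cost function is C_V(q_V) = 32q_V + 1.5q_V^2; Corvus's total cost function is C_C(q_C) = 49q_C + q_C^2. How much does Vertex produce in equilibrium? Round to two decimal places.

8.79

Vertex's profit: π_V = (107 - 2Q)q_V - (32q_V + (3/2)q_V²). Setting ∂π_V/∂q_V = 0: 75 - 7q_V - 2(q_C) = 0.
Corvus's first-order condition: 58 - 6q_C - 2(q_V) = 0.
So q_V = (75 - 2q_C)/7 and q_C = (58 - 2q_V)/6.
Solving the pair: q_V = 167/19, q_C = 128/19.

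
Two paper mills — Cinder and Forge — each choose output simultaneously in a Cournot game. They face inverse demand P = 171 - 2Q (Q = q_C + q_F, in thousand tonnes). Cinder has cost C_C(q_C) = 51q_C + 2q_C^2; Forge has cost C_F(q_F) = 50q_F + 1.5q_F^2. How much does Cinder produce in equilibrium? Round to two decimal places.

Cinder's profit: π_C = (171 - 2Q)q_C - (51q_C + 2q_C²). Setting ∂π_C/∂q_C = 0: 120 - 8q_C - 2(q_F) = 0.
Forge's first-order condition: 121 - 7q_F - 2(q_C) = 0.
Best responses: q_C = (120 - 2q_F)/8, q_F = (121 - 2q_C)/7.
Substituting one into the other gives q_C = 23/2 and q_F = 14.

11.50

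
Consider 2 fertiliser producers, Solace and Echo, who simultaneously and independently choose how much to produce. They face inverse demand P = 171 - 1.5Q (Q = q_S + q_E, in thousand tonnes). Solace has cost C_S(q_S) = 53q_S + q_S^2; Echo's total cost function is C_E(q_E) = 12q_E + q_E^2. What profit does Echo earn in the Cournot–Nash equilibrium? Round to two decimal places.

1844.82

Solace's profit: π_S = (171 - 1.5Q)q_S - (53q_S + q_S²). Setting ∂π_S/∂q_S = 0: 118 - 5q_S - (3/2)(q_E) = 0.
Echo's first-order condition: 159 - 5q_E - (3/2)(q_S) = 0.
So q_S = (118 - (3/2)q_E)/5 and q_E = (159 - (3/2)q_S)/5.
Substituting one into the other gives q_S = 1406/91 and q_E = 27.1648.
Price P = 171 - (3/2)·(554/13) = 1392/13.
Echo's profit: (1392/13)·27.1648 - 12·27.1648 - 27.1648² = 1844.8207.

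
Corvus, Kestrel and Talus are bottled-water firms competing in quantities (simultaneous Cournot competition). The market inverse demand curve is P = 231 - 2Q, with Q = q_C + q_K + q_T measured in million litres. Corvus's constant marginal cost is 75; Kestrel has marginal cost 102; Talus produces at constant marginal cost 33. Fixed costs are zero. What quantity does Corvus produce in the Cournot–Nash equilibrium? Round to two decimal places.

17.63

Corvus's profit: π_C = (231 - 2Q)q_C - (75q_C). Setting ∂π_C/∂q_C = 0: 156 - 4q_C - 2(q_K + q_T) = 0.
Kestrel's profit: π_K = (231 - 2Q)q_K - (102q_K). Setting ∂π_K/∂q_K = 0: 129 - 4q_K - 2(q_C + q_T) = 0.
Talus's first-order condition: 198 - 4q_T - 2(q_C + q_K) = 0.
Adding the 3 first-order conditions: 483 − 8Q = 0, so Q = 483/8.
Back-substituting: q_C = (156 − 483/4)/2 = 141/8, q_K = (129 − 483/4)/2 = 33/8, q_T = (198 − 483/4)/2 = 309/8.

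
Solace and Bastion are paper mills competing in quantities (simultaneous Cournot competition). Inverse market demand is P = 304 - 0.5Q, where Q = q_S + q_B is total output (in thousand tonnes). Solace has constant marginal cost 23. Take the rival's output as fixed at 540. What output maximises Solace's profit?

With the rival's output fixed at 540, Solace's profit is π_S = (304 - (1/2)·540 - (1/2)q_S)q_S - (23q_S) = (34 - (1/2)q_S)q_S - (23q_S).
∂π_S/∂q_S = 11 - q_S = 0, so q_S = 11.

11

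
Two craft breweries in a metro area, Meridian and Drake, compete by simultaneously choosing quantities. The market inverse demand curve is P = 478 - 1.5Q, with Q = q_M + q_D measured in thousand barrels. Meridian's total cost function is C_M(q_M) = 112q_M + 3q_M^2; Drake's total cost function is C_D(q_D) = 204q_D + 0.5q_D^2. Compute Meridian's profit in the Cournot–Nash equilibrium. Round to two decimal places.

4380.48

Meridian's profit: π_M = (478 - 1.5Q)q_M - (112q_M + 3q_M²). Setting ∂π_M/∂q_M = 0: 366 - 9q_M - (3/2)(q_D) = 0.
Drake's first-order condition: 274 - 4q_D - (3/2)(q_M) = 0.
Rearranging gives the reaction functions q_M = (366 - (3/2)q_D)/9 and q_D = (274 - (3/2)q_M)/4.
Substituting one into the other gives q_M = 156/5 and q_D = 284/5.
Price P = 478 - (3/2)·88 = 346.
Meridian's profit: 346·(156/5) - 112·(156/5) - 3(156/5)² = 4380.4800.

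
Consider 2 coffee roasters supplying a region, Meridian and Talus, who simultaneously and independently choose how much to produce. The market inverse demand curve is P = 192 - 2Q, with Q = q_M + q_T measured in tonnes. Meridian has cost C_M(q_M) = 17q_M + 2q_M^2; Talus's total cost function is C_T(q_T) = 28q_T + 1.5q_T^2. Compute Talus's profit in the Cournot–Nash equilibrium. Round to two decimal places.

Meridian's profit: π_M = (192 - 2Q)q_M - (17q_M + 2q_M²). Setting ∂π_M/∂q_M = 0: 175 - 8q_M - 2(q_T) = 0.
Talus's profit: π_T = (192 - 2Q)q_T - (28q_T + (3/2)q_T²). Setting ∂π_T/∂q_T = 0: 164 - 7q_T - 2(q_M) = 0.
Rearranging gives the reaction functions q_M = (175 - 2q_T)/8 and q_T = (164 - 2q_M)/7.
Solving the pair: q_M = 69/4, q_T = 37/2.
Price P = 192 - 2·(143/4) = 241/2.
Talus's profit: (241/2)·(37/2) - 28·(37/2) - (3/2)(37/2)² = 1197.8750.

1197.88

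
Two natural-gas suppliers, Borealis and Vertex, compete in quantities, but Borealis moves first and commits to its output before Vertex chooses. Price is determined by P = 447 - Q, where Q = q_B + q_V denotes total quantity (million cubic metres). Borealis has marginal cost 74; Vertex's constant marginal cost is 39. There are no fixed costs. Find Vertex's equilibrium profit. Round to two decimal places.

14280.25

The follower Vertex best-responds to any q_B: π_V = (447 - Q)q_V - 39q_V.
Follower FOC: 408 - q_B - 2q_V = 0, so q_V(q_B) = (408 - q_B)/2.
The leader anticipates this reaction. Substituting into P = 447 - Q gives P = 243 - (1/2)q_B, so π_B = (243 - (1/2)q_B)q_B - 74q_B.
Maximising: ∂π_B/∂q_B = 169 - q_B = 0, giving q_B = 169.
Then q_V = (408 - 169)/2 = 239/2.
Price P = 447 - 577/2 = 317/2.
Vertex's profit: (317/2 - 39)·(239/2) = 14280.2500.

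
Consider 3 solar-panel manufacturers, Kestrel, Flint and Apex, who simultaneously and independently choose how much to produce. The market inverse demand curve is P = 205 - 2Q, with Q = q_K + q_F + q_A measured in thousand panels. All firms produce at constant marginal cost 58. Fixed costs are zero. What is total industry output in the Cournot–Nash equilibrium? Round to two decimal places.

Each firm earns π_i = (205 - 2Q)q_i - 58q_i.
Setting ∂π_i/∂q_i = 0 with rivals' quantities fixed: 147 - 4q_i - 2·Σ_{j≠i} q_j = 0.
By symmetry each firm produces the same amount; substituting Σ_{j≠i} q_j = 2q_i yields q_i = 147/8.
Total output Q = 147/8 + 147/8 + 147/8 = 441/8.

55.13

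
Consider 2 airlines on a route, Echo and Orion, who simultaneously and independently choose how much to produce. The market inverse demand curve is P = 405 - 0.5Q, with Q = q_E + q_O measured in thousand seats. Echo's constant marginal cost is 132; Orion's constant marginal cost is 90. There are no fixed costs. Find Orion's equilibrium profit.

Echo's profit: π_E = (405 - 0.5Q)q_E - (132q_E). Setting ∂π_E/∂q_E = 0: 273 - q_E - (1/2)(q_O) = 0.
Orion's first-order condition: 315 - q_O - (1/2)(q_E) = 0.
So q_E = (273 - (1/2)q_O) and q_O = (315 - (1/2)q_E).
Substituting one into the other gives q_E = 154 and q_O = 238.
Price P = 405 - (1/2)·392 = 209.
Orion's profit: (209 - 90)·238 = 28322.

28322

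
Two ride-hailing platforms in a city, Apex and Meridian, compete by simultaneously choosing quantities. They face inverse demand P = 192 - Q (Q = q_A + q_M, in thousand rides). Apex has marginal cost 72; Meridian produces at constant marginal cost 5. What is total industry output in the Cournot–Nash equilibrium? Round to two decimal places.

102.33

Apex's profit: π_A = (192 - Q)q_A - (72q_A). Setting ∂π_A/∂q_A = 0: 120 - 2q_A - (q_M) = 0.
Meridian's first-order condition: 187 - 2q_M - (q_A) = 0.
Rearranging gives the reaction functions q_A = (120 - q_M)/2 and q_M = (187 - q_A)/2.
Solving the pair: q_A = 53/3, q_M = 254/3.
Total output Q = 53/3 + 254/3 = 307/3.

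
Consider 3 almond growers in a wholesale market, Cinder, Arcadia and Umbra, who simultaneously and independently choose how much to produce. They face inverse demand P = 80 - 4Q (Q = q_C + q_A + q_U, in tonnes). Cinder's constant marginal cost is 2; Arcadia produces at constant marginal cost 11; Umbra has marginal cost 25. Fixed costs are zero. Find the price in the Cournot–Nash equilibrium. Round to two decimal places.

Cinder's profit: π_C = (80 - 4Q)q_C - (2q_C). Setting ∂π_C/∂q_C = 0: 78 - 8q_C - 4(q_A + q_U) = 0.
Arcadia's first-order condition: 69 - 8q_A - 4(q_C + q_U) = 0.
Umbra's profit: π_U = (80 - 4Q)q_U - (25q_U). Setting ∂π_U/∂q_U = 0: 55 - 8q_U - 4(q_C + q_A) = 0.
Adding the 3 conditions: 202 − 8Q − 8Q = 0, i.e. Q = 101/8.
Back-substituting: q_C = (78 − 101/2)/4 = 55/8, q_A = (69 − 101/2)/4 = 37/8, q_U = (55 − 101/2)/4 = 9/8.
Total output Q = 101/8, so price P = 80 - 4·(101/8) = 59/2.

29.50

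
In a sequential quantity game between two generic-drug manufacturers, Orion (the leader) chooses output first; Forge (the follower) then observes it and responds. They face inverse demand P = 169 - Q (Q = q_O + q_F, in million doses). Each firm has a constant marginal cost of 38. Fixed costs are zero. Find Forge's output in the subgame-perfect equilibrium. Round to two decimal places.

Solve by backward induction. Given q_O, the follower Forge maximises π_F = (169 - q_O - q_F)q_F - 38q_F.
Follower FOC: 131 - q_O - 2q_F = 0, so q_F(q_O) = (131 - q_O)/2.
The leader anticipates this reaction. Substituting into P = 169 - Q gives P = 207/2 - (1/2)q_O, so π_O = (207/2 - (1/2)q_O)q_O - 38q_O.
Leader FOC: 131/2 - q_O = 0, so q_O = 131/2.
Then q_F = (131 - 131/2)/2 = 131/4.

32.75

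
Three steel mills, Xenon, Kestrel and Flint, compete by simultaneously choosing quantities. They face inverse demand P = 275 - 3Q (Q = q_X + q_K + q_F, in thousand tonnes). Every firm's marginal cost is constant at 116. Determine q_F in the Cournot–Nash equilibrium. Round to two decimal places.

13.25

Each firm earns π_i = (275 - 3Q)q_i - 116q_i.
Setting ∂π_i/∂q_i = 0 with rivals' quantities fixed: 159 - 6q_i - 3·Σ_{j≠i} q_j = 0.
With identical firms every q_j equals q_i, so Σ_{j≠i} q_j = 2q_i and 159 = 12q_i, giving q_i = 53/4.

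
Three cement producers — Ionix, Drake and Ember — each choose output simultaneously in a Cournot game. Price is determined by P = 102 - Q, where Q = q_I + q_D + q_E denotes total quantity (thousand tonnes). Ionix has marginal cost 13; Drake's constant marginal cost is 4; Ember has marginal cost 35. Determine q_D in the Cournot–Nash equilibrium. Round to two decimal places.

Ionix's profit: π_I = (102 - Q)q_I - (13q_I). Setting ∂π_I/∂q_I = 0: 89 - 2q_I - (q_D + q_E) = 0.
Drake's first-order condition: 98 - 2q_D - (q_I + q_E) = 0.
Ember's first-order condition: 67 - 2q_E - (q_I + q_D) = 0.
Adding the 3 conditions: 254 − 2Q − 2Q = 0, i.e. Q = 127/2.
Back-substituting: q_I = (89 − 127/2) = 51/2, q_D = (98 − 127/2) = 69/2, q_E = (67 − 127/2) = 7/2.

34.50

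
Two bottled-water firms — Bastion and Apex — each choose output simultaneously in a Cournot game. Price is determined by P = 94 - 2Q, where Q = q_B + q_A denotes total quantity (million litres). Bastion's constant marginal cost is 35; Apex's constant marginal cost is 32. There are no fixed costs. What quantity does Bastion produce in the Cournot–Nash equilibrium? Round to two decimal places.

9.33

Bastion's profit: π_B = (94 - 2Q)q_B - (35q_B). Setting ∂π_B/∂q_B = 0: 59 - 4q_B - 2(q_A) = 0.
Apex's profit: π_A = (94 - 2Q)q_A - (32q_A). Setting ∂π_A/∂q_A = 0: 62 - 4q_A - 2(q_B) = 0.
So q_B = (59 - 2q_A)/4 and q_A = (62 - 2q_B)/4.
Solving the pair: q_B = 28/3, q_A = 65/6.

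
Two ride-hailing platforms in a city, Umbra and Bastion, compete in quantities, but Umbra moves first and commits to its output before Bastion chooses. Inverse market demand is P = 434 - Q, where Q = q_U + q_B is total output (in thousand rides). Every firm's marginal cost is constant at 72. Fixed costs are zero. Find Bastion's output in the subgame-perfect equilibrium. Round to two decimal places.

The follower Bastion best-responds to any q_U: π_B = (434 - Q)q_B - 72q_B.
Setting the follower's marginal profit to zero, 362 - q_U - 2q_B = 0, i.e. q_B = (362 - q_U)/2.
The leader anticipates this reaction. Substituting into P = 434 - Q gives P = 253 - (1/2)q_U, so π_U = (253 - (1/2)q_U)q_U - 72q_U.
The leader's first-order condition 181 - q_U = 0 yields q_U = 181.
Then q_B = (362 - 181)/2 = 181/2.

90.50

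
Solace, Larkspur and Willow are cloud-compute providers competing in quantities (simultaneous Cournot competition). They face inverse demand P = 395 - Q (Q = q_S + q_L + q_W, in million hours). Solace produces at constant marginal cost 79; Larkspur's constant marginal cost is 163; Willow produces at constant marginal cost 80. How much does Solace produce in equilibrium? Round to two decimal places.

100.25

Solace's profit: π_S = (395 - Q)q_S - (79q_S). Setting ∂π_S/∂q_S = 0: 316 - 2q_S - (q_L + q_W) = 0.
Larkspur's first-order condition: 232 - 2q_L - (q_S + q_W) = 0.
Willow's first-order condition: 315 - 2q_W - (q_S + q_L) = 0.
Adding the 3 first-order conditions: 863 − 4Q = 0, so Q = 863/4.
Back-substituting: q_S = (316 − 863/4) = 401/4, q_L = (232 − 863/4) = 65/4, q_W = (315 − 863/4) = 397/4.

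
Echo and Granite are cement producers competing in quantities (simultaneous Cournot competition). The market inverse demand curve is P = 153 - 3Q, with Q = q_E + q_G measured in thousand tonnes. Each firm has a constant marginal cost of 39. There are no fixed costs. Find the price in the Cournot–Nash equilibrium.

Each firm earns π_i = (153 - 3Q)q_i - 39q_i.
Setting ∂π_i/∂q_i = 0 with rivals' quantities fixed: 114 - 6q_i - 3q_j = 0.
With identical firms every q_j equals q_i, so q_j = q_i and 114 = 9q_i, giving q_i = 38/3.
Total output Q = 76/3, so price P = 153 - 3·(76/3) = 77.

77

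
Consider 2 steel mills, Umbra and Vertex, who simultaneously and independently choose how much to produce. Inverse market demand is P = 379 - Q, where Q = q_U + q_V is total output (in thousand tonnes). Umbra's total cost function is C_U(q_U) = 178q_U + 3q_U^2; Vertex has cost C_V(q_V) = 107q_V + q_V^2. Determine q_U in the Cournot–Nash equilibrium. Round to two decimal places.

17.16

Umbra's profit: π_U = (379 - Q)q_U - (178q_U + 3q_U²). Setting ∂π_U/∂q_U = 0: 201 - 8q_U - (q_V) = 0.
Vertex's profit: π_V = (379 - Q)q_V - (107q_V + q_V²). Setting ∂π_V/∂q_V = 0: 272 - 4q_V - (q_U) = 0.
Best responses: q_U = (201 - q_V)/8, q_V = (272 - q_U)/4.
Substituting one into the other gives q_U = 532/31 and q_V = 1975/31.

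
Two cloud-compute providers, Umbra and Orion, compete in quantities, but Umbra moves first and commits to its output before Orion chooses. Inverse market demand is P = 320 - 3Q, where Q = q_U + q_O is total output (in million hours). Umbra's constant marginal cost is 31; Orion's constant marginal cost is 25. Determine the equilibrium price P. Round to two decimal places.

Solve by backward induction. Given q_U, the follower Orion maximises π_O = (320 - 3q_U - 3q_O)q_O - 25q_O.
Setting the follower's marginal profit to zero, 295 - 3q_U - 6q_O = 0, i.e. q_O = (295 - 3q_U)/6.
Umbra substitutes q_O(q_U) into its own profit: π_U = q_U(320 - 3q_U - (295 - 3q_U)/2) - 31q_U = (345/2 - (3/2)q_U)q_U - 31q_U.
Leader FOC: 283/2 - 3q_U = 0, so q_U = 283/6.
Then q_O = (295 - 3·(283/6))/6 = 307/12.
Total output Q = 291/4, so price P = 320 - 3·(291/4) = 407/4.

101.75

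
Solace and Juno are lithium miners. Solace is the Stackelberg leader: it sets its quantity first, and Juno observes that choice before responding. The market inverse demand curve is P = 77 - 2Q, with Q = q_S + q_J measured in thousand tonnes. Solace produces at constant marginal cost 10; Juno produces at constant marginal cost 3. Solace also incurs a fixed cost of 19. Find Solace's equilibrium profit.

Solve by backward induction. Given q_S, the follower Juno maximises π_J = (77 - 2q_S - 2q_J)q_J - 3q_J.
Setting the follower's marginal profit to zero, 74 - 2q_S - 4q_J = 0, i.e. q_J = (74 - 2q_S)/4.
The leader anticipates this reaction. Substituting into P = 77 - 2Q gives P = 40 - q_S, so π_S = (40 - q_S)q_S - 10q_S.
Leader FOC: 30 - 2q_S = 0, so q_S = 15.
Then q_J = (74 - 2·15)/4 = 11.
Price P = 77 - 2·26 = 25.
Solace's profit: (25 - 10)·15 - 19 = 206.

206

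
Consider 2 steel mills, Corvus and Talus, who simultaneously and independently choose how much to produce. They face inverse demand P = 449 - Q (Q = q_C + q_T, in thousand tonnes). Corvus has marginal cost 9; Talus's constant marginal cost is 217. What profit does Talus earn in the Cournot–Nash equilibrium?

64

Corvus's profit: π_C = (449 - Q)q_C - (9q_C). Setting ∂π_C/∂q_C = 0: 440 - 2q_C - (q_T) = 0.
Talus's profit: π_T = (449 - Q)q_T - (217q_T). Setting ∂π_T/∂q_T = 0: 232 - 2q_T - (q_C) = 0.
Rearranging gives the reaction functions q_C = (440 - q_T)/2 and q_T = (232 - q_C)/2.
Solving the pair: q_C = 216, q_T = 8.
Price P = 449 - 224 = 225.
Talus's profit: (225 - 217)·8 = 64.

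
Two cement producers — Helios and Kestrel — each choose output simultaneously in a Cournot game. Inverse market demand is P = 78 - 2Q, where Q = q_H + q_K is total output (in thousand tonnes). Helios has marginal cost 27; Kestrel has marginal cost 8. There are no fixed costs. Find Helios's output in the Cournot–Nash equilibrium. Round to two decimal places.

Helios's profit: π_H = (78 - 2Q)q_H - (27q_H). Setting ∂π_H/∂q_H = 0: 51 - 4q_H - 2(q_K) = 0.
Kestrel's first-order condition: 70 - 4q_K - 2(q_H) = 0.
So q_H = (51 - 2q_K)/4 and q_K = (70 - 2q_H)/4.
Solving the pair: q_H = 16/3, q_K = 89/6.

5.33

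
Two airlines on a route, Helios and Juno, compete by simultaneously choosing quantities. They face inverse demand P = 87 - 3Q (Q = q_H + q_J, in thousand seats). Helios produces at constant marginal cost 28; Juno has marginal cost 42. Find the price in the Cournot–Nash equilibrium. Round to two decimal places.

Helios's profit: π_H = (87 - 3Q)q_H - (28q_H). Setting ∂π_H/∂q_H = 0: 59 - 6q_H - 3(q_J) = 0.
Juno's profit: π_J = (87 - 3Q)q_J - (42q_J). Setting ∂π_J/∂q_J = 0: 45 - 6q_J - 3(q_H) = 0.
So q_H = (59 - 3q_J)/6 and q_J = (45 - 3q_H)/6.
Substituting one into the other gives q_H = 73/9 and q_J = 31/9.
Total output Q = 104/9, so price P = 87 - 3·(104/9) = 157/3.

52.33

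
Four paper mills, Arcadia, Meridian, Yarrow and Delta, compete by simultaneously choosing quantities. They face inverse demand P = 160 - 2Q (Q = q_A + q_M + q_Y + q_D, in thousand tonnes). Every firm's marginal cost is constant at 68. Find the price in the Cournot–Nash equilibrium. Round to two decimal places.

Each firm earns π_i = (160 - 2Q)q_i - 68q_i.
Setting ∂π_i/∂q_i = 0 with rivals' quantities fixed: 92 - 4q_i - 2·Σ_{j≠i} q_j = 0.
By symmetry each firm produces the same amount; substituting Σ_{j≠i} q_j = 3q_i yields q_i = 92/10 = 46/5.
Total output Q = 184/5, so price P = 160 - 2·(184/5) = 432/5.

86.40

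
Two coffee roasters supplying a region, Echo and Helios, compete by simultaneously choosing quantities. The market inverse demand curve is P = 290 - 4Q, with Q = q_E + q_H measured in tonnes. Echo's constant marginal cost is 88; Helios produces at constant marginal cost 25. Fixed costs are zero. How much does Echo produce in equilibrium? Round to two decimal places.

Echo's profit: π_E = (290 - 4Q)q_E - (88q_E). Setting ∂π_E/∂q_E = 0: 202 - 8q_E - 4(q_H) = 0.
Helios's profit: π_H = (290 - 4Q)q_H - (25q_H). Setting ∂π_H/∂q_H = 0: 265 - 8q_H - 4(q_E) = 0.
So q_E = (202 - 4q_H)/8 and q_H = (265 - 4q_E)/8.
Substituting one into the other gives q_E = 139/12 and q_H = 82/3.

11.58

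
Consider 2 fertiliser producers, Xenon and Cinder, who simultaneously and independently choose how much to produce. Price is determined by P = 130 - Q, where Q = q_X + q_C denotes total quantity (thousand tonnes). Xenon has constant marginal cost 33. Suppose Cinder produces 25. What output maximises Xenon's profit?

36

With the rival's output fixed at 25, Xenon's profit is π_X = (130 - 25 - q_X)q_X - (33q_X) = (105 - q_X)q_X - (33q_X).
∂π_X/∂q_X = 72 - 2q_X = 0, so q_X = 36.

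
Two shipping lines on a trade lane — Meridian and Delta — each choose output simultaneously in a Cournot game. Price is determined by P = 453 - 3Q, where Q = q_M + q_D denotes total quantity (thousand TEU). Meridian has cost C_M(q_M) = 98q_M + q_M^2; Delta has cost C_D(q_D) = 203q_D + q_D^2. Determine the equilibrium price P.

288

Meridian's profit: π_M = (453 - 3Q)q_M - (98q_M + q_M²). Setting ∂π_M/∂q_M = 0: 355 - 8q_M - 3(q_D) = 0.
Delta's profit: π_D = (453 - 3Q)q_D - (203q_D + q_D²). Setting ∂π_D/∂q_D = 0: 250 - 8q_D - 3(q_M) = 0.
Rearranging gives the reaction functions q_M = (355 - 3q_D)/8 and q_D = (250 - 3q_M)/8.
Substituting one into the other gives q_M = 38 and q_D = 17.
Total output Q = 55, so price P = 453 - 3·55 = 288.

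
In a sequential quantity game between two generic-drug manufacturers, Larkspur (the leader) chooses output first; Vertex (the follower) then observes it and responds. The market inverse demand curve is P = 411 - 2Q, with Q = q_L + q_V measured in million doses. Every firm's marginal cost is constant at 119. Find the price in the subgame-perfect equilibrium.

192

Solve by backward induction. Given q_L, the follower Vertex maximises π_V = (411 - 2q_L - 2q_V)q_V - 119q_V.
Follower FOC: 292 - 2q_L - 4q_V = 0, so q_V(q_L) = (292 - 2q_L)/4.
Larkspur substitutes q_V(q_L) into its own profit: π_L = q_L(411 - 2q_L - (292 - 2q_L)/2) - 119q_L = (265 - q_L)q_L - 119q_L.
Leader FOC: 146 - 2q_L = 0, so q_L = 73.
Then q_V = (292 - 2·73)/4 = 73/2.
Total output Q = 219/2, so price P = 411 - 2·(219/2) = 192.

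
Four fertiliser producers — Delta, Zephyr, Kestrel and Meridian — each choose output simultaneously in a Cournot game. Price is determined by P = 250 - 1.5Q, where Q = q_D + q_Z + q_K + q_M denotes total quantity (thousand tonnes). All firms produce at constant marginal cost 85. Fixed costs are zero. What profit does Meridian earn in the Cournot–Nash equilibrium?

726

A representative firm's profit is π_i = q_i(250 - 1.5Q) - 85q_i.
First-order condition (treating rivals' output as given): 165 - 3q_i - (3/2)·Σ_{j≠i} q_j = 0.
By symmetry each firm produces the same amount; substituting Σ_{j≠i} q_j = 3q_i yields q_i = 165/(15/2) = 22.
Price P = 250 - (3/2)·88 = 118.
Meridian's profit: (118 - 85)·22 = 726.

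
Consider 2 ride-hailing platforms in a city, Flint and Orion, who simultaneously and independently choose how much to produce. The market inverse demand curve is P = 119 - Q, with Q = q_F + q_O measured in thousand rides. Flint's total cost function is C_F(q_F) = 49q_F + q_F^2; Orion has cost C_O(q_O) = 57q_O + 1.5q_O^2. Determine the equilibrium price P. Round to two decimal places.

94.47

Flint's profit: π_F = (119 - Q)q_F - (49q_F + q_F²). Setting ∂π_F/∂q_F = 0: 70 - 4q_F - (q_O) = 0.
Orion's profit: π_O = (119 - Q)q_O - (57q_O + (3/2)q_O²). Setting ∂π_O/∂q_O = 0: 62 - 5q_O - (q_F) = 0.
Best responses: q_F = (70 - q_O)/4, q_O = (62 - q_F)/5.
Substituting one into the other gives q_F = 288/19 and q_O = 178/19.
Total output Q = 466/19, so price P = 119 - 466/19 = 1795/19.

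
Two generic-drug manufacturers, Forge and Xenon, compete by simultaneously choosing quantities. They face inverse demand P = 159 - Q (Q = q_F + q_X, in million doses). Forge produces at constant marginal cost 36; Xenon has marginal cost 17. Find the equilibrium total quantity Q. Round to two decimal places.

88.33

Forge's profit: π_F = (159 - Q)q_F - (36q_F). Setting ∂π_F/∂q_F = 0: 123 - 2q_F - (q_X) = 0.
Xenon's first-order condition: 142 - 2q_X - (q_F) = 0.
Best responses: q_F = (123 - q_X)/2, q_X = (142 - q_F)/2.
Substituting one into the other gives q_F = 104/3 and q_X = 161/3.
Total output Q = 104/3 + 161/3 = 265/3.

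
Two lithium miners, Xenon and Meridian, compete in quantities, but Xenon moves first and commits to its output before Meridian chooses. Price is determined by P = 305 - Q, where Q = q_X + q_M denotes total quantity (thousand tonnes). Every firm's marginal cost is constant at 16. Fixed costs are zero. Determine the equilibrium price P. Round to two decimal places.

The follower Meridian best-responds to any q_X: π_M = (305 - Q)q_M - 16q_M.
∂π_M/∂q_M = 289 - q_X - 2q_M = 0 gives the reaction function q_M = (289 - q_X)/2.
Xenon substitutes q_M(q_X) into its own profit: π_X = q_X(305 - q_X - (289 - q_X)/2) - 16q_X = (321/2 - (1/2)q_X)q_X - 16q_X.
The leader's first-order condition 289/2 - q_X = 0 yields q_X = 289/2.
Then q_M = (289 - 289/2)/2 = 289/4.
Total output Q = 867/4, so price P = 305 - 867/4 = 353/4.

88.25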